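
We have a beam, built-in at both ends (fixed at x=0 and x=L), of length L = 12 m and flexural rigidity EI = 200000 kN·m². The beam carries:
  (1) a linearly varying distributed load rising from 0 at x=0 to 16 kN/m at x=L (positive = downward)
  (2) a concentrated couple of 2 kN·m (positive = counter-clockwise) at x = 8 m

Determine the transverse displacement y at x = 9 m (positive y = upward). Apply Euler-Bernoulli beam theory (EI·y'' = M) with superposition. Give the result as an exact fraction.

y(9) = -2683/2000000 m

Load 1 — triangular load w₀=16 kN/m (0→w₀ over full span):
  y_1 = -w₀x²(L-x)²(x+2L)/(120LEI) = -16·9²·(12-9)²·(9+2·12)/(120·12·200000) = -2673/2000000 m
Load 2 — applied couple M₀=2 kN·m at a=8 m (b=L-a=4):
  y_2 = (R_Ax³/6 - M_Ax²/2 - M₀(x-a)²/2)/EI  [x>a] with R_A=2/9, M_A=2/3 = ((2/9)·9³/6 - (2/3)·9²/2 - 2·(9-8)²/2)/200000 = -1/200000 m
Superposition: y = Σ y_i = -2683/2000000 m ≈ -0.001342 m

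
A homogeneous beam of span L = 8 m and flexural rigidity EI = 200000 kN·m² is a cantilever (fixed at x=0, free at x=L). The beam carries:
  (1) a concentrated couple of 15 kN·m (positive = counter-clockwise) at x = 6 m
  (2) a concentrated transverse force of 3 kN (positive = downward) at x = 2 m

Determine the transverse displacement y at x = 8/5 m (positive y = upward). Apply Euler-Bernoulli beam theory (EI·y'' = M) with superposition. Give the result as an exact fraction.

y(8/5) = 53/781250 m

Load 1 — applied couple M₀=15 kN·m at a=6 m (b=L-a=2):
  y_1 = M₀x²/(2EI)  [x≤a] = 15·(8/5)²/(2·200000) = 3/31250 m
Load 2 — point force P=3 kN at a=2 m (b=L-a=6):
  y_2 = -Px²(3a-x)/(6EI)  [x≤a] = -3·(8/5)²·(3·2-(8/5))/(6·200000) = -11/390625 m
Superposition: y = Σ y_i = 53/781250 m ≈ 0.000068 m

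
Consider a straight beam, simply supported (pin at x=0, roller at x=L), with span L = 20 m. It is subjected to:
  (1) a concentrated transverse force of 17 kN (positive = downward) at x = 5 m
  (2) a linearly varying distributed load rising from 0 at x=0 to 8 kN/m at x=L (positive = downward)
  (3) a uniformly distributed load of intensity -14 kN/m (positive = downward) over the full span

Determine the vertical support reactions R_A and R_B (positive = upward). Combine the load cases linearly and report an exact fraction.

R_A = -1207/12 kN, R_B = -989/12 kN

Load 1 — point force P=17 kN at a=5 m (b=L-a=15):
  R_A = Pb/L = 17·15/20 = 51/4 kN
  R_B = Pa/L = 17·5/20 = 17/4 kN
Load 2 — triangular load w₀=8 kN/m (0→w₀ over full span):
  R_A = w₀L/6 = 8·20/6 = 80/3 kN
  R_B = w₀L/3 = 8·20/3 = 160/3 kN
Load 3 — uniform load w=-14 kN/m over full span:
  R_A = wL/2 = (-14)·20/2 = -140 kN
  R_B = wL/2 = (-14)·20/2 = -140 kN
Superposition: R_A = -1207/12 kN, R_B = -989/12 kN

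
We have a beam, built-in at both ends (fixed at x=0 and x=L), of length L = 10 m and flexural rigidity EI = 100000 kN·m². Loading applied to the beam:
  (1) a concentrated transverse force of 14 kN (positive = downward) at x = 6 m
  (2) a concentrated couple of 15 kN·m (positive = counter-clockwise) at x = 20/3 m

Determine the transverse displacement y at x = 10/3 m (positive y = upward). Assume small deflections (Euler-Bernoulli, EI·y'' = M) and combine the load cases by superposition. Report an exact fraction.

Load 1 — point force P=14 kN at a=6 m (b=L-a=4):
  y_1 = -Pb²x²(3aL-(3a+b)x)/(6L³EI)  [x≤a] = -14·4²·(10/3)²·(3·6·10-(3·6+4)·(10/3))/(6·10³·100000) = -112/253125 m
Load 2 — applied couple M₀=15 kN·m at a=20/3 m (b=L-a=10/3):
  y_2 = (R_Ax³/6 - M_Ax²/2)/EI  [x≤a] with R_A=2, M_A=5 = (2·(10/3)³/6 - 5·(10/3)²/2)/100000 = -1/6480 m
Superposition: y = Σ y_i = -2417/4050000 m ≈ -0.000597 m

y(10/3) = -2417/4050000 m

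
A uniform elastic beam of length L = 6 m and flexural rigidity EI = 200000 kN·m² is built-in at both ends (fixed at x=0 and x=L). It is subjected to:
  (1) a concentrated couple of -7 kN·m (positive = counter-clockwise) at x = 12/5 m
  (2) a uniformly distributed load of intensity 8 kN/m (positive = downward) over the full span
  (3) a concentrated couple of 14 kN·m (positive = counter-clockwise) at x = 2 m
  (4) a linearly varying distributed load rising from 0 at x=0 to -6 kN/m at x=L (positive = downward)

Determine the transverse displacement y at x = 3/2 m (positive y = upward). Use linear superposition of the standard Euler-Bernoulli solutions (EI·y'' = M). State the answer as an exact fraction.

Load 1 — applied couple M₀=-7 kN·m at a=12/5 m (b=L-a=18/5):
  y_1 = (R_Ax³/6 - M_Ax²/2)/EI  [x≤a] with R_A=-42/25, M_A=-21/25 = ((-42/25)·(3/2)³/6 - (-21/25)·(3/2)²/2)/200000 = 0 m
Load 2 — uniform load w=8 kN/m over full span:
  y_2 = -wx²(L-x)²/(24EI) = -8·(3/2)²·(6-(3/2))²/(24·200000) = -243/3200000 m
Load 3 — applied couple M₀=14 kN·m at a=2 m (b=L-a=4):
  y_3 = (R_Ax³/6 - M_Ax²/2)/EI  [x≤a] with R_A=28/9, M_A=0 = ((28/9)·(3/2)³/6 - 0·(3/2)²/2)/200000 = 7/800000 m
Load 4 — triangular load w₀=-6 kN/m (0→w₀ over full span):
  y_4 = -w₀x²(L-x)²(x+2L)/(120LEI) = -(-6)·(3/2)²·(6-(3/2))²·((3/2)+2·6)/(120·6·200000) = 6561/256000000 m
Superposition: y = Σ y_i = -10639/256000000 m ≈ -0.000042 m

y(3/2) = -10639/256000000 m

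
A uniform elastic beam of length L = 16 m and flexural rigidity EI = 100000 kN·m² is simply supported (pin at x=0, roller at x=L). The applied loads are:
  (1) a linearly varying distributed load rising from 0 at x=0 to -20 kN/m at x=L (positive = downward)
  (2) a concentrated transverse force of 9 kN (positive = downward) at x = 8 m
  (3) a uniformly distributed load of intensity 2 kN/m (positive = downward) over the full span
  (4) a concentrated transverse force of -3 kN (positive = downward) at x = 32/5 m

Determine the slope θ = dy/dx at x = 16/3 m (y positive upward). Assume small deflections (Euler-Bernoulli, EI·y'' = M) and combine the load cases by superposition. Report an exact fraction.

Load 1 — triangular load w₀=-20 kN/m (0→w₀ over full span):
  θ_1 = -w₀(7L⁴-30L²x²+15x⁴)/(360LEI) = -(-20)·(7·16⁴-30·16²·(16/3)²+15·(16/3)⁴)/(360·16·100000) = 6656/759375 rad
Load 2 — point force P=9 kN at a=8 m (b=L-a=8):
  θ_2 = -Pb(L²-b²-3x²)/(6LEI)  [x≤a] = -9·8·(16²-8²-3·(16/3)²)/(6·16·100000) = -1/1250 rad
Load 3 — uniform load w=2 kN/m over full span:
  θ_3 = -w(L³-6Lx²+4x³)/(24EI) = -2·(16³-6·16·(16/3)²+4·(16/3)³)/(24·100000) = -416/253125 rad
Load 4 — point force P=-3 kN at a=32/5 m (b=L-a=48/5):
  θ_4 = -Pb(L²-b²-3x²)/(6LEI)  [x≤a] = -(-3)·(48/5)·(16²-(48/5)²-3·(16/3)²)/(6·16·100000) = 92/390625 rad
Superposition: θ = Σ θ_i = 1244837/189843750 rad ≈ 0.006557 rad

θ(16/3) = 1244837/189843750 rad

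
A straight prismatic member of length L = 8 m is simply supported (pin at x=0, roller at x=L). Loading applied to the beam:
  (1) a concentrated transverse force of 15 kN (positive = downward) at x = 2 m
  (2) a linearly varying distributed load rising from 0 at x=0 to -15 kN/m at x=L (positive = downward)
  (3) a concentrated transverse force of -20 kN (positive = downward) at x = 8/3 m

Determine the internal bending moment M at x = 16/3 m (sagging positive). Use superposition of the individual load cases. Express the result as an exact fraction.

Load 1 — point force P=15 kN at a=2 m (b=L-a=6):
  M_1 = Pa(L-x)/L  [x>a] = 15·2·(8-(16/3))/8 = 10 kN·m
Load 2 — triangular load w₀=-15 kN/m (0→w₀ over full span):
  M_2 = w₀Lx/6 - w₀x³/(6L) = (-15)·8·(16/3)/6 - (-15)·(16/3)³/(6·8) = -1600/27 kN·m
Load 3 — point force P=-20 kN at a=8/3 m (b=L-a=16/3):
  M_3 = Pa(L-x)/L  [x>a] = (-20)·(8/3)·(8-(16/3))/8 = -160/9 kN·m
Superposition: M = Σ M_i = -1810/27 kN·m ≈ -67.037037 kN·m

M(16/3) = -1810/27 kN·m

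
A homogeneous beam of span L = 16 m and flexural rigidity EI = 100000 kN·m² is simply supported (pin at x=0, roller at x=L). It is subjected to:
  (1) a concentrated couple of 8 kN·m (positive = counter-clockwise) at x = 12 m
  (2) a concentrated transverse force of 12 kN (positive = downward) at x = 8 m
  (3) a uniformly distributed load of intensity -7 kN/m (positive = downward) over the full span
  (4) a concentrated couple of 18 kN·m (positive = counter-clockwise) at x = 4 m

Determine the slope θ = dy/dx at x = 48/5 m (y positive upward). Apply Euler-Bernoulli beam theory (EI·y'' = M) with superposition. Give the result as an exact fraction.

Load 1 — applied couple M₀=8 kN·m at a=12 m (b=L-a=4):
  θ_1 = (M₀x²/(2L)+C₁)/EI  [x≤a] with C₁=M₀(3b²-L²)/(6L)=-52/3 = (8·(48/5)²/(2·16)+(-52/3))/100000 = 107/1875000 rad
Load 2 — point force P=12 kN at a=8 m (b=L-a=8):
  θ_2 = -Pa(2L²-6Lx+3x²+a²)/(6LEI)  [x>a] = -12·8·(2·16²-6·16·(48/5)+3·(48/5)²+8²)/(6·16·100000) = 54/78125 rad
Load 3 — uniform load w=-7 kN/m over full span:
  θ_3 = -w(L³-6Lx²+4x³)/(24EI) = -(-7)·(16³-6·16·(48/5)²+4·(48/5)³)/(24·100000) = -4144/1171875 rad
Load 4 — applied couple M₀=18 kN·m at a=4 m (b=L-a=12):
  θ_4 = (M₀x²/(2L)-M₀(x-a)+C₁)/EI  [x>a] with C₁=M₀(3b²-L²)/(6L)=33 = (18·(48/5)²/(2·16)-18·((48/5)-4)+33)/100000 = -399/2500000 rad
Superposition: θ = Σ θ_i = -110533/37500000 rad ≈ -0.002948 rad

θ(48/5) = -110533/37500000 rad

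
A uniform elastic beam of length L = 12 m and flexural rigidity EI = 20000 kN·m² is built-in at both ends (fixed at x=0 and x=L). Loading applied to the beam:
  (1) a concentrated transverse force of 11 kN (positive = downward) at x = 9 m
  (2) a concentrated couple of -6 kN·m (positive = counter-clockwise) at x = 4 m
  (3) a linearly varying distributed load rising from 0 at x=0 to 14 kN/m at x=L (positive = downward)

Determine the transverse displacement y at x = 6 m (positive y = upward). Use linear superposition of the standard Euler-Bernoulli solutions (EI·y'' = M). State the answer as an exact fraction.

y(6) = -879/40000 m

Load 1 — point force P=11 kN at a=9 m (b=L-a=3):
  y_1 = -Pb²x²(3aL-(3a+b)x)/(6L³EI)  [x≤a] = -11·3²·6²·(3·9·12-(3·9+3)·6)/(6·12³·20000) = -99/40000 m
Load 2 — applied couple M₀=-6 kN·m at a=4 m (b=L-a=8):
  y_2 = (R_Ax³/6 - M_Ax²/2 - M₀(x-a)²/2)/EI  [x>a] with R_A=-2/3, M_A=0 = ((-2/3)·6³/6 - 0·6²/2 - (-6)·(6-4)²/2)/20000 = -3/5000 m
Load 3 — triangular load w₀=14 kN/m (0→w₀ over full span):
  y_3 = -w₀x²(L-x)²(x+2L)/(120LEI) = -14·6²·(12-6)²·(6+2·12)/(120·12·20000) = -189/10000 m
Superposition: y = Σ y_i = -879/40000 m ≈ -0.021975 m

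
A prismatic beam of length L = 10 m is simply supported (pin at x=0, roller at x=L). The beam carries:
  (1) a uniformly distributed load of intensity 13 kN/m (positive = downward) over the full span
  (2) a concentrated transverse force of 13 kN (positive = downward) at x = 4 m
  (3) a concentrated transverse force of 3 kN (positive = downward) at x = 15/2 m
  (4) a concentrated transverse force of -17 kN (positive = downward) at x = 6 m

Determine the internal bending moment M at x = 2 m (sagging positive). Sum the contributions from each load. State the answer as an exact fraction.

Load 1 — uniform load w=13 kN/m over full span:
  M_1 = wx(L-x)/2 = 13·2·(10-2)/2 = 104 kN·m
Load 2 — point force P=13 kN at a=4 m (b=L-a=6):
  M_2 = Pbx/L  [x≤a] = 13·6·2/10 = 78/5 kN·m
Load 3 — point force P=3 kN at a=15/2 m (b=L-a=5/2):
  M_3 = Pbx/L  [x≤a] = 3·(5/2)·2/10 = 3/2 kN·m
Load 4 — point force P=-17 kN at a=6 m (b=L-a=4):
  M_4 = Pbx/L  [x≤a] = (-17)·4·2/10 = -68/5 kN·m
Superposition: M = Σ M_i = 215/2 kN·m ≈ 107.500000 kN·m

M(2) = 215/2 kN·m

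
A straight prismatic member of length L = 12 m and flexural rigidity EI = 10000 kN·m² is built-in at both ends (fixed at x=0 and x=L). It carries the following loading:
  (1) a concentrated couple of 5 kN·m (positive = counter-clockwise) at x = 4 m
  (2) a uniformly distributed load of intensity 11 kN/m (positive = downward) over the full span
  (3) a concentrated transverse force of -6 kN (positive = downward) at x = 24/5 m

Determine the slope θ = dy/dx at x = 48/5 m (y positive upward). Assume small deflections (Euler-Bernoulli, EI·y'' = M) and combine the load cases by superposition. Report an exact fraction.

θ(48/5) = 108717/7812500 rad

Load 1 — applied couple M₀=5 kN·m at a=4 m (b=L-a=8):
  θ_1 = (R_Ax²/2 - M_Ax - M₀(x-a))/EI  [x>a] with R_A=5/9, M_A=0 = ((5/9)·(48/5)²/2 - 0·(48/5) - 5·((48/5)-4))/10000 = -3/12500 rad
Load 2 — uniform load w=11 kN/m over full span:
  θ_2 = -wx(L-x)(L-2x)/(12EI) = -11·(48/5)·(12-(48/5))·(12-2·(48/5))/(12·10000) = 1188/78125 rad
Load 3 — point force P=-6 kN at a=24/5 m (b=L-a=36/5):
  θ_3 = Pa²(L-x)(2bL-(3b+a)(L-x))/(2L³EI)  [x>a] = (-6)·(24/5)²·(12-(48/5))·(2·(36/5)·12-(3·(36/5)+(24/5))·(12-(48/5)))/(2·12³·10000) = -2052/1953125 rad
Superposition: θ = Σ θ_i = 108717/7812500 rad ≈ 0.013916 rad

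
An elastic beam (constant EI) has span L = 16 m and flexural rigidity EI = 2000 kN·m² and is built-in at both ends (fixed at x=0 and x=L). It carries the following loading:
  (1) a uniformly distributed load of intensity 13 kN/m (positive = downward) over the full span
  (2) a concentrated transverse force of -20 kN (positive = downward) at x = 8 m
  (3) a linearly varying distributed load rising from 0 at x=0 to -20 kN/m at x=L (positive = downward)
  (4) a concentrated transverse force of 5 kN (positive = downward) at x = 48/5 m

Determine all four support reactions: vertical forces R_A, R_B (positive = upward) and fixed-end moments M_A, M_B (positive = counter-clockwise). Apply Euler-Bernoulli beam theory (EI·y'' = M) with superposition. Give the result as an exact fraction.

R_A = 1194/25 kN, M_A = 5576/75 kN·m, R_B = -369/25 kN, M_B = 536/75 kN·m

Load 1 — uniform load w=13 kN/m over full span:
  R_A = wL/2 = 13·16/2 = 104 kN
  M_A = wL²/12 = 13·16²/12 = 832/3 kN·m
  R_B = wL/2 = 13·16/2 = 104 kN
  M_B = -wL²/12 = -13·16²/12 = -832/3 kN·m
Load 2 — point force P=-20 kN at a=8 m (b=L-a=8):
  R_A = Pb²(3a+b)/L³ = (-20)·8²·(3·8+8)/16³ = -10 kN
  M_A = Pab²/L² = (-20)·8·8²/16² = -40 kN·m
  R_B = Pa²(a+3b)/L³ = (-20)·8²·(8+3·8)/16³ = -10 kN
  M_B = -Pa²b/L² = -(-20)·8²·8/16² = 40 kN·m
Load 3 — triangular load w₀=-20 kN/m (0→w₀ over full span):
  R_A = 3w₀L/20 = 3·(-20)·16/20 = -48 kN
  M_A = w₀L²/30 = (-20)·16²/30 = -512/3 kN·m
  R_B = 7w₀L/20 = 7·(-20)·16/20 = -112 kN
  M_B = -w₀L²/20 = -(-20)·16²/20 = 256 kN·m
Load 4 — point force P=5 kN at a=48/5 m (b=L-a=32/5):
  R_A = Pb²(3a+b)/L³ = 5·(32/5)²·(3·(48/5)+(32/5))/16³ = 44/25 kN
  M_A = Pab²/L² = 5·(48/5)·(32/5)²/16² = 192/25 kN·m
  R_B = Pa²(a+3b)/L³ = 5·(48/5)²·((48/5)+3·(32/5))/16³ = 81/25 kN
  M_B = -Pa²b/L² = -5·(48/5)²·(32/5)/16² = -288/25 kN·m
Superposition: R_A = 1194/25 kN, M_A = 5576/75 kN·m, R_B = -369/25 kN, M_B = 536/75 kN·m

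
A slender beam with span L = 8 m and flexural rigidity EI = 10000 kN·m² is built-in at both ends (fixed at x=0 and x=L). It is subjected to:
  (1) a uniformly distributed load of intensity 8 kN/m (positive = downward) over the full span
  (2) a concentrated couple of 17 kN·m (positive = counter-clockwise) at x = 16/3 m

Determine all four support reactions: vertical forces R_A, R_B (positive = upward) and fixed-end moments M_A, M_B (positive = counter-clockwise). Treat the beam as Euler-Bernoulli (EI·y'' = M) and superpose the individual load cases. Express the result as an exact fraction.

Load 1 — uniform load w=8 kN/m over full span:
  R_A = wL/2 = 8·8/2 = 32 kN
  M_A = wL²/12 = 8·8²/12 = 128/3 kN·m
  R_B = wL/2 = 8·8/2 = 32 kN
  M_B = -wL²/12 = -8·8²/12 = -128/3 kN·m
Load 2 — applied couple M₀=17 kN·m at a=16/3 m (b=L-a=8/3):
  R_A = 6M₀ab/L³ = 6·17·(16/3)·(8/3)/8³ = 17/6 kN
  M_A = M₀b(2a-b)/L² = 17·(8/3)·(2·(16/3)-(8/3))/8² = 17/3 kN·m
  R_B = -6M₀ab/L³ = -6·17·(16/3)·(8/3)/8³ = -17/6 kN
  M_B = M₀a(2b-a)/L² = 17·(16/3)·(2·(8/3)-(16/3))/8² = 0 kN·m
Superposition: R_A = 209/6 kN, M_A = 145/3 kN·m, R_B = 175/6 kN, M_B = -128/3 kN·m

R_A = 209/6 kN, M_A = 145/3 kN·m, R_B = 175/6 kN, M_B = -128/3 kN·m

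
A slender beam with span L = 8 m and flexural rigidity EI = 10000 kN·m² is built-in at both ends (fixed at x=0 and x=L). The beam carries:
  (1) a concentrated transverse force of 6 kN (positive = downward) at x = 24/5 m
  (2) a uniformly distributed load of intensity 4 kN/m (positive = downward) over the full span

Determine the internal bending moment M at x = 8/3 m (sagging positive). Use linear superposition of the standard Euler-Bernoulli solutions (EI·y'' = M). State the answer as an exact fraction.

Load 1 — point force P=6 kN at a=24/5 m (b=L-a=16/5):
  M_1 = Pb²(3a+b)x/L³ - Pab²/L²  [x≤a] = 6·(16/5)²·(3·(24/5)+(16/5))·(8/3)/8³ - 6·(24/5)·(16/5)²/8² = 128/125 kN·m
Load 2 — uniform load w=4 kN/m over full span:
  M_2 = wLx/2 - wL²/12 - wx²/2 = 4·8·(8/3)/2 - 4·8²/12 - 4·(8/3)²/2 = 64/9 kN·m
Superposition: M = Σ M_i = 9152/1125 kN·m ≈ 8.135111 kN·m

M(8/3) = 9152/1125 kN·m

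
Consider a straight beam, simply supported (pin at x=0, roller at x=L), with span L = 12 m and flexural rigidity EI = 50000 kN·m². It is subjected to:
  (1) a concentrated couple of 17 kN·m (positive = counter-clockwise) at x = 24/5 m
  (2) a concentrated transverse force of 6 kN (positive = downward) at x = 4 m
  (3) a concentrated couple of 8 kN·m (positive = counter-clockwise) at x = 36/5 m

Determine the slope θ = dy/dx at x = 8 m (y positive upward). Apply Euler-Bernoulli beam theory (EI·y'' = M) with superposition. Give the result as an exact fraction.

Load 1 — applied couple M₀=17 kN·m at a=24/5 m (b=L-a=36/5):
  θ_1 = (M₀x²/(2L)-M₀(x-a)+C₁)/EI  [x>a] with C₁=M₀(3b²-L²)/(6L)=68/25 = (17·8²/(2·12)-17·(8-(24/5))+(68/25))/50000 = -119/937500 rad
Load 2 — point force P=6 kN at a=4 m (b=L-a=8):
  θ_2 = -Pa(2L²-6Lx+3x²+a²)/(6LEI)  [x>a] = -6·4·(2·12²-6·12·8+3·8²+4²)/(6·12·50000) = 1/1875 rad
Load 3 — applied couple M₀=8 kN·m at a=36/5 m (b=L-a=24/5):
  θ_3 = (M₀x²/(2L)-M₀(x-a)+C₁)/EI  [x>a] with C₁=M₀(3b²-L²)/(6L)=-208/25 = (8·8²/(2·12)-8·(8-(36/5))+(-208/25))/50000 = 31/234375 rad
Superposition: θ = Σ θ_i = 101/187500 rad ≈ 0.000539 rad

θ(8) = 101/187500 rad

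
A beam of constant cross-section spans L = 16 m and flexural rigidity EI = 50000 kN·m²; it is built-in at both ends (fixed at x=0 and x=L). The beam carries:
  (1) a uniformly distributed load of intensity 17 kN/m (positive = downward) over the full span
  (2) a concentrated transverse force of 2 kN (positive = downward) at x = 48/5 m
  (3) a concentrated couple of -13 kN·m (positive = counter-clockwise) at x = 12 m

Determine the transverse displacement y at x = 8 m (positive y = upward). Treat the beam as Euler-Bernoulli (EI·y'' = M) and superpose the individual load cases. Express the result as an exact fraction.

y(8) = -270709/4687500 m

Load 1 — uniform load w=17 kN/m over full span:
  y_1 = -wx²(L-x)²/(24EI) = -17·8²·(16-8)²/(24·50000) = -544/9375 m
Load 2 — point force P=2 kN at a=48/5 m (b=L-a=32/5):
  y_2 = -Pb²x²(3aL-(3a+b)x)/(6L³EI)  [x≤a] = -2·(32/5)²·8²·(3·(48/5)·16-(3·(48/5)+(32/5))·8)/(6·16³·50000) = -896/1171875 m
Load 3 — applied couple M₀=-13 kN·m at a=12 m (b=L-a=4):
  y_3 = (R_Ax³/6 - M_Ax²/2)/EI  [x≤a] with R_A=-117/128, M_A=-65/16 = ((-117/128)·8³/6 - (-65/16)·8²/2)/50000 = 13/12500 m
Superposition: y = Σ y_i = -270709/4687500 m ≈ -0.057751 m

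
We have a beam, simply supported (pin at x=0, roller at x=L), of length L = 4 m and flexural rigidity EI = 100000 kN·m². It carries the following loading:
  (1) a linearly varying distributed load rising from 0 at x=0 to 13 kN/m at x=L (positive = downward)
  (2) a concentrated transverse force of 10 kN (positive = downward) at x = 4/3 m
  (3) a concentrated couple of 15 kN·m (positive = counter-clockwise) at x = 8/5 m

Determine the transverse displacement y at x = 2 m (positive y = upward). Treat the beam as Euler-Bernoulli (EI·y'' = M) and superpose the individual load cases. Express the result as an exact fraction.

y(2) = -2797/10125000 m

Load 1 — triangular load w₀=13 kN/m (0→w₀ over full span):
  y_1 = -w₀x(7L⁴-10L²x²+3x⁴)/(360LEI) = -13·2·(7·4⁴-10·4²·2²+3·2⁴)/(360·4·100000) = -13/60000 m
Load 2 — point force P=10 kN at a=4/3 m (b=L-a=8/3):
  y_2 = -Pa(L-x)(2Lx-a²-x²)/(6LEI)  [x>a] = -10·(4/3)·(4-2)·(2·4·2-(4/3)²-2²)/(6·4·100000) = -23/202500 m
Load 3 — applied couple M₀=15 kN·m at a=8/5 m (b=L-a=12/5):
  y_3 = (M₀x³/(6L)-M₀(x-a)²/2+C₁x)/EI  [x>a] with C₁=M₀(3b²-L²)/(6L)=4/5 = (15·2³/(6·4)-15·(2-(8/5))²/2+(4/5)·2)/100000 = 27/500000 m
Superposition: y = Σ y_i = -2797/10125000 m ≈ -0.000276 m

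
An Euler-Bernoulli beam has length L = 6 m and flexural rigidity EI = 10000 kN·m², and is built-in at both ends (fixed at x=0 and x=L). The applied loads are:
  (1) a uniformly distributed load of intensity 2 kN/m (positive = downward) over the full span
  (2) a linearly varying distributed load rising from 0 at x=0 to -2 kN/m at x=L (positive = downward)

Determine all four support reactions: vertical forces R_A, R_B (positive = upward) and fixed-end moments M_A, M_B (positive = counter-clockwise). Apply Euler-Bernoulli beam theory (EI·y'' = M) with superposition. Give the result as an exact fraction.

R_A = 21/5 kN, M_A = 18/5 kN·m, R_B = 9/5 kN, M_B = -12/5 kN·m

Load 1 — uniform load w=2 kN/m over full span:
  R_A = wL/2 = 2·6/2 = 6 kN
  M_A = wL²/12 = 2·6²/12 = 6 kN·m
  R_B = wL/2 = 2·6/2 = 6 kN
  M_B = -wL²/12 = -2·6²/12 = -6 kN·m
Load 2 — triangular load w₀=-2 kN/m (0→w₀ over full span):
  R_A = 3w₀L/20 = 3·(-2)·6/20 = -9/5 kN
  M_A = w₀L²/30 = (-2)·6²/30 = -12/5 kN·m
  R_B = 7w₀L/20 = 7·(-2)·6/20 = -21/5 kN
  M_B = -w₀L²/20 = -(-2)·6²/20 = 18/5 kN·m
Superposition: R_A = 21/5 kN, M_A = 18/5 kN·m, R_B = 9/5 kN, M_B = -12/5 kN·m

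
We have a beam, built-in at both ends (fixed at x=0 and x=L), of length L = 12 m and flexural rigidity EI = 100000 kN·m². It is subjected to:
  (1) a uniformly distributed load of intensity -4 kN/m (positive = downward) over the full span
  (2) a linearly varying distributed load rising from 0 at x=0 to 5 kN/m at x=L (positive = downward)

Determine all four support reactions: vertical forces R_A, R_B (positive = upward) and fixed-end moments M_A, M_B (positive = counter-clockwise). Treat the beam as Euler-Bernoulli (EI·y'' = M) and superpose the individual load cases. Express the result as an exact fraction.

Load 1 — uniform load w=-4 kN/m over full span:
  R_A = wL/2 = (-4)·12/2 = -24 kN
  M_A = wL²/12 = (-4)·12²/12 = -48 kN·m
  R_B = wL/2 = (-4)·12/2 = -24 kN
  M_B = -wL²/12 = -(-4)·12²/12 = 48 kN·m
Load 2 — triangular load w₀=5 kN/m (0→w₀ over full span):
  R_A = 3w₀L/20 = 3·5·12/20 = 9 kN
  M_A = w₀L²/30 = 5·12²/30 = 24 kN·m
  R_B = 7w₀L/20 = 7·5·12/20 = 21 kN
  M_B = -w₀L²/20 = -5·12²/20 = -36 kN·m
Superposition: R_A = -15 kN, M_A = -24 kN·m, R_B = -3 kN, M_B = 12 kN·m

R_A = -15 kN, M_A = -24 kN·m, R_B = -3 kN, M_B = 12 kN·m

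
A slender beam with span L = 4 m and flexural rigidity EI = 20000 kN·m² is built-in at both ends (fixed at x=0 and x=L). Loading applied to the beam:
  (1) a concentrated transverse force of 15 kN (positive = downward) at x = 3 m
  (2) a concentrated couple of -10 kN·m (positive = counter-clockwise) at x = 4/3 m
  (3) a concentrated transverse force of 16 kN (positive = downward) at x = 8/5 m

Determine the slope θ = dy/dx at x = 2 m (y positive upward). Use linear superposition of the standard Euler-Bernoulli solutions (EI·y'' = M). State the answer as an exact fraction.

θ(2) = 173/40000000 rad

Load 1 — point force P=15 kN at a=3 m (b=L-a=1):
  θ_1 = -Pb²x(2aL-(3a+b)x)/(2L³EI)  [x≤a] = -15·1²·2·(2·3·4-(3·3+1)·2)/(2·4³·20000) = -3/64000 rad
Load 2 — applied couple M₀=-10 kN·m at a=4/3 m (b=L-a=8/3):
  θ_2 = (R_Ax²/2 - M_Ax - M₀(x-a))/EI  [x>a] with R_A=-10/3, M_A=0 = ((-10/3)·2²/2 - 0·2 - (-10)·(2-(4/3)))/20000 = 0 rad
Load 3 — point force P=16 kN at a=8/5 m (b=L-a=12/5):
  θ_3 = Pa²(L-x)(2bL-(3b+a)(L-x))/(2L³EI)  [x>a] = 16·(8/5)²·(4-2)·(2·(12/5)·4-(3·(12/5)+(8/5))·(4-2))/(2·4³·20000) = 4/78125 rad
Superposition: θ = Σ θ_i = 173/40000000 rad ≈ 0.000004 rad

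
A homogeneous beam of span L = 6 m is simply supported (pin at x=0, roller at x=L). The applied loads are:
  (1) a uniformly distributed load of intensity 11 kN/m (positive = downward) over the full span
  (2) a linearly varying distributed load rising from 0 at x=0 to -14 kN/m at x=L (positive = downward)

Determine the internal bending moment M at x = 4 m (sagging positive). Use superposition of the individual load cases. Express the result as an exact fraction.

Load 1 — uniform load w=11 kN/m over full span:
  M_1 = wx(L-x)/2 = 11·4·(6-4)/2 = 44 kN·m
Load 2 — triangular load w₀=-14 kN/m (0→w₀ over full span):
  M_2 = w₀Lx/6 - w₀x³/(6L) = (-14)·6·4/6 - (-14)·4³/(6·6) = -280/9 kN·m
Superposition: M = Σ M_i = 116/9 kN·m ≈ 12.888889 kN·m

M(4) = 116/9 kN·m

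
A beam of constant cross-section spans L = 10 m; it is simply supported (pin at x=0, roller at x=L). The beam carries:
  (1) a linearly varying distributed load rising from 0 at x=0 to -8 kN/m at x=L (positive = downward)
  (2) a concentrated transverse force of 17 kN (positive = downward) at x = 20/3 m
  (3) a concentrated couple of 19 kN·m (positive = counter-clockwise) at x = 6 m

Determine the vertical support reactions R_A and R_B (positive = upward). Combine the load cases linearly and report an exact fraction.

R_A = -173/30 kN, R_B = -517/30 kN

Load 1 — triangular load w₀=-8 kN/m (0→w₀ over full span):
  R_A = w₀L/6 = (-8)·10/6 = -40/3 kN
  R_B = w₀L/3 = (-8)·10/3 = -80/3 kN
Load 2 — point force P=17 kN at a=20/3 m (b=L-a=10/3):
  R_A = Pb/L = 17·(10/3)/10 = 17/3 kN
  R_B = Pa/L = 17·(20/3)/10 = 34/3 kN
Load 3 — applied couple M₀=19 kN·m at a=6 m (b=L-a=4):
  R_A = M₀/L = 19/10 kN
  R_B = -M₀/L = -19/10 kN
Superposition: R_A = -173/30 kN, R_B = -517/30 kN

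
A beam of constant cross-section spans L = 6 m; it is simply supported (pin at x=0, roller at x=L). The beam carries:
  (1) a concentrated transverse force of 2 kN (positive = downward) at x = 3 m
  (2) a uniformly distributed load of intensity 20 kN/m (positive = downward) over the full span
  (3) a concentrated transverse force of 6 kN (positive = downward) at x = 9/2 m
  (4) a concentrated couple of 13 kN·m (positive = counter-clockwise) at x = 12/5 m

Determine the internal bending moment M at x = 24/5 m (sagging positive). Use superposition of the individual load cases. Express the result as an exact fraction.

Load 1 — point force P=2 kN at a=3 m (b=L-a=3):
  M_1 = Pa(L-x)/L  [x>a] = 2·3·(6-(24/5))/6 = 6/5 kN·m
Load 2 — uniform load w=20 kN/m over full span:
  M_2 = wx(L-x)/2 = 20·(24/5)·(6-(24/5))/2 = 288/5 kN·m
Load 3 — point force P=6 kN at a=9/2 m (b=L-a=3/2):
  M_3 = Pa(L-x)/L  [x>a] = 6·(9/2)·(6-(24/5))/6 = 27/5 kN·m
Load 4 — applied couple M₀=13 kN·m at a=12/5 m (b=L-a=18/5):
  M_4 = M₀x/L - M₀  [x>a] = 13·(24/5)/6 - 13 = -13/5 kN·m
Superposition: M = Σ M_i = 308/5 kN·m ≈ 61.600000 kN·m

M(24/5) = 308/5 kN·m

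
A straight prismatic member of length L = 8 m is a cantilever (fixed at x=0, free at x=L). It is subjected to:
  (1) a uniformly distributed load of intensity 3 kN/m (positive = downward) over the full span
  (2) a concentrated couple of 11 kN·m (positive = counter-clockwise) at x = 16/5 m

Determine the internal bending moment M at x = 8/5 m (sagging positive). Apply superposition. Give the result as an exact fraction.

Load 1 — uniform load w=3 kN/m over full span:
  M_1 = -w(L-x)²/2 = -3·(8-(8/5))²/2 = -1536/25 kN·m
Load 2 — applied couple M₀=11 kN·m at a=16/5 m (b=L-a=24/5):
  M_2 = M₀  [x≤a] = 11 = 11 kN·m
Superposition: M = Σ M_i = -1261/25 kN·m ≈ -50.440000 kN·m

M(8/5) = -1261/25 kN·m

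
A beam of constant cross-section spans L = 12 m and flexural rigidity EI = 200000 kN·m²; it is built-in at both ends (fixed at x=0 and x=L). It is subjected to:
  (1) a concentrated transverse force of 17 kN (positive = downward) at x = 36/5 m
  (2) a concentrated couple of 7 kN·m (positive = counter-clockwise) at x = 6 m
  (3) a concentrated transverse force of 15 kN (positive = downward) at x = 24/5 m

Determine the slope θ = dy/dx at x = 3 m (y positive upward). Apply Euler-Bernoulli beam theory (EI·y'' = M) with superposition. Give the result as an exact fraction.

Load 1 — point force P=17 kN at a=36/5 m (b=L-a=24/5):
  θ_1 = -Pb²x(2aL-(3a+b)x)/(2L³EI)  [x≤a] = -17·(24/5)²·3·(2·(36/5)·12-(3·(36/5)+(24/5))·3)/(2·12³·200000) = -1989/12500000 rad
Load 2 — applied couple M₀=7 kN·m at a=6 m (b=L-a=6):
  θ_2 = (R_Ax²/2 - M_Ax)/EI  [x≤a] with R_A=7/8, M_A=7/4 = ((7/8)·3²/2 - (7/4)·3)/200000 = -21/3200000 rad
Load 3 — point force P=15 kN at a=24/5 m (b=L-a=36/5):
  θ_3 = -Pb²x(2aL-(3a+b)x)/(2L³EI)  [x≤a] = -15·(36/5)²·3·(2·(24/5)·12-(3·(24/5)+(36/5))·3)/(2·12³·200000) = -1701/10000000 rad
Superposition: θ = Σ θ_i = -134313/400000000 rad ≈ -0.000336 rad

θ(3) = -134313/400000000 rad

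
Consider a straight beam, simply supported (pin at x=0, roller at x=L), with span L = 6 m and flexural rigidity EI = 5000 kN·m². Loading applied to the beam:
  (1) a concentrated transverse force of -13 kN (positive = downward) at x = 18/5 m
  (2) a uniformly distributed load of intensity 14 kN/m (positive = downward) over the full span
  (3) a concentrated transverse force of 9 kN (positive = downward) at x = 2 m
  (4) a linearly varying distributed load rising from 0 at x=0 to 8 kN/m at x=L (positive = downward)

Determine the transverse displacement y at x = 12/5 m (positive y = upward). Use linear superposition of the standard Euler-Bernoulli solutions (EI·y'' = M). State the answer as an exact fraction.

Load 1 — point force P=-13 kN at a=18/5 m (b=L-a=12/5):
  y_1 = -Pbx(L²-b²-x²)/(6LEI)  [x≤a] = -(-13)·(12/5)·(12/5)·(6²-(12/5)²-(12/5)²)/(6·6·5000) = 3978/390625 m
Load 2 — uniform load w=14 kN/m over full span:
  y_2 = -wx(L³-2Lx²+x³)/(24EI) = -14·(12/5)·(6³-2·6·(12/5)²+(12/5)³)/(24·5000) = -17577/390625 m
Load 3 — point force P=9 kN at a=2 m (b=L-a=4):
  y_3 = -Pa(L-x)(2Lx-a²-x²)/(6LEI)  [x>a] = -9·2·(6-(12/5))·(2·6·(12/5)-2²-(12/5)²)/(6·6·5000) = -1071/156250 m
Load 4 — triangular load w₀=8 kN/m (0→w₀ over full span):
  y_4 = -w₀x(7L⁴-10L²x²+3x⁴)/(360LEI) = -8·(12/5)·(7·6⁴-10·6²·(12/5)²+3·(12/5)⁴)/(360·6·5000) = -123228/9765625 m
Superposition: y = Σ y_i = -1060281/19531250 m ≈ -0.054286 m

y(12/5) = -1060281/19531250 m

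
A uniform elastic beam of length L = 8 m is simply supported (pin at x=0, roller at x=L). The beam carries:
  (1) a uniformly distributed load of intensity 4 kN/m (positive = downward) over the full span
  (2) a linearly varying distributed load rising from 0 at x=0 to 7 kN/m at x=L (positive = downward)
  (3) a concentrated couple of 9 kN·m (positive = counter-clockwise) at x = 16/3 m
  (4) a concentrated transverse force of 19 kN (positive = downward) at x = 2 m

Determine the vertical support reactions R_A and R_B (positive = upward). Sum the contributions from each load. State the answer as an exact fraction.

Load 1 — uniform load w=4 kN/m over full span:
  R_A = wL/2 = 4·8/2 = 16 kN
  R_B = wL/2 = 4·8/2 = 16 kN
Load 2 — triangular load w₀=7 kN/m (0→w₀ over full span):
  R_A = w₀L/6 = 7·8/6 = 28/3 kN
  R_B = w₀L/3 = 7·8/3 = 56/3 kN
Load 3 — applied couple M₀=9 kN·m at a=16/3 m (b=L-a=8/3):
  R_A = M₀/L = 9/8 kN
  R_B = -M₀/L = -9/8 kN
Load 4 — point force P=19 kN at a=2 m (b=L-a=6):
  R_A = Pb/L = 19·6/8 = 57/4 kN
  R_B = Pa/L = 19·2/8 = 19/4 kN
Superposition: R_A = 977/24 kN, R_B = 919/24 kN

R_A = 977/24 kN, R_B = 919/24 kN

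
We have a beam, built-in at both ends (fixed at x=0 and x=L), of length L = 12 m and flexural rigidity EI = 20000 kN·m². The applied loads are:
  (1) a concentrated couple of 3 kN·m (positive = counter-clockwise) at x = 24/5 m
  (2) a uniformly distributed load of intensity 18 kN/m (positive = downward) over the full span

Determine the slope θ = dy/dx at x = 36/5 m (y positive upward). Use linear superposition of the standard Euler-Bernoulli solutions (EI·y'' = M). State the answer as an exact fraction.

Load 1 — applied couple M₀=3 kN·m at a=24/5 m (b=L-a=36/5):
  θ_1 = (R_Ax²/2 - M_Ax - M₀(x-a))/EI  [x>a] with R_A=9/25, M_A=9/25 = ((9/25)·(36/5)²/2 - (9/25)·(36/5) - 3·((36/5)-(24/5)))/20000 = -9/390625 rad
Load 2 — uniform load w=18 kN/m over full span:
  θ_2 = -wx(L-x)(L-2x)/(12EI) = -18·(36/5)·(12-(36/5))·(12-2·(36/5))/(12·20000) = 486/78125 rad
Superposition: θ = Σ θ_i = 2421/390625 rad ≈ 0.006198 rad

θ(36/5) = 2421/390625 rad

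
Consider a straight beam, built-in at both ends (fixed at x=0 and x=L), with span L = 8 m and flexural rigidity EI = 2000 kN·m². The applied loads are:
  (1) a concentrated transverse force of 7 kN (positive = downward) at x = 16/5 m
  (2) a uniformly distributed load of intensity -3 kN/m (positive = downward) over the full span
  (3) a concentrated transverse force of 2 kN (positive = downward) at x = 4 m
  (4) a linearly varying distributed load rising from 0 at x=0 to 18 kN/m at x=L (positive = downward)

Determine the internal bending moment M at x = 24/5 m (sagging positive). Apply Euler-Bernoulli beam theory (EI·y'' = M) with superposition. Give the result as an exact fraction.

Load 1 — point force P=7 kN at a=16/5 m (b=L-a=24/5):
  M_1 = Pa²(a+3b)(L-x)/L³ - Pa²b/L²  [x>a] = 7·(16/5)²·((16/5)+3·(24/5))·(8-(24/5))/8³ - 7·(16/5)²·(24/5)/8² = 1568/625 kN·m
Load 2 — uniform load w=-3 kN/m over full span:
  M_2 = wLx/2 - wL²/12 - wx²/2 = (-3)·8·(24/5)/2 - (-3)·8²/12 - (-3)·(24/5)²/2 = -176/25 kN·m
Load 3 — point force P=2 kN at a=4 m (b=L-a=4):
  M_3 = Pa²(a+3b)(L-x)/L³ - Pa²b/L²  [x>a] = 2·4²·(4+3·4)·(8-(24/5))/8³ - 2·4²·4/8² = 6/5 kN·m
Load 4 — triangular load w₀=18 kN/m (0→w₀ over full span):
  M_4 = 3w₀Lx/20 - w₀L²/30 - w₀x³/(6L) = 3·18·8·(24/5)/20 - 18·8²/30 - 18·(24/5)³/(6·8) = 2976/125 kN·m
Superposition: M = Σ M_i = 12798/625 kN·m ≈ 20.476800 kN·m

M(24/5) = 12798/625 kN·m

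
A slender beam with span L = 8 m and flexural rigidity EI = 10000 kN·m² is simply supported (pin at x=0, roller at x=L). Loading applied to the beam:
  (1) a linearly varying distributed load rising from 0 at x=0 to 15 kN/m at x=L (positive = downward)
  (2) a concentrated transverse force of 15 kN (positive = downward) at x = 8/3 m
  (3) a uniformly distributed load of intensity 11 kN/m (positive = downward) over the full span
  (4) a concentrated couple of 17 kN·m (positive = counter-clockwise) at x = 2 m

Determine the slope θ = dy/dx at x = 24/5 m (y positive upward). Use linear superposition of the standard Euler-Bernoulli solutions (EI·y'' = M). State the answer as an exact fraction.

Load 1 — triangular load w₀=15 kN/m (0→w₀ over full span):
  θ_1 = -w₀(7L⁴-30L²x²+15x⁴)/(360LEI) = -15·(7·8⁴-30·8²·(24/5)²+15·(24/5)⁴)/(360·8·10000) = 928/234375 rad
Load 2 — point force P=15 kN at a=8/3 m (b=L-a=16/3):
  θ_2 = -Pa(2L²-6Lx+3x²+a²)/(6LEI)  [x>a] = -15·(8/3)·(2·8²-6·8·(24/5)+3·(24/5)²+(8/3)²)/(6·8·10000) = 184/84375 rad
Load 3 — uniform load w=11 kN/m over full span:
  θ_3 = -w(L³-6Lx²+4x³)/(24EI) = -11·(8³-6·8·(24/5)²+4·(24/5)³)/(24·10000) = 1628/234375 rad
Load 4 — applied couple M₀=17 kN·m at a=2 m (b=L-a=6):
  θ_4 = (M₀x²/(2L)-M₀(x-a)+C₁)/EI  [x>a] with C₁=M₀(3b²-L²)/(6L)=187/12 = (17·(24/5)²/(2·8)-17·((24/5)-2)+(187/12))/10000 = -2261/3000000 rad
Superposition: θ = Σ θ_i = 1664911/135000000 rad ≈ 0.012333 rad

θ(24/5) = 1664911/135000000 rad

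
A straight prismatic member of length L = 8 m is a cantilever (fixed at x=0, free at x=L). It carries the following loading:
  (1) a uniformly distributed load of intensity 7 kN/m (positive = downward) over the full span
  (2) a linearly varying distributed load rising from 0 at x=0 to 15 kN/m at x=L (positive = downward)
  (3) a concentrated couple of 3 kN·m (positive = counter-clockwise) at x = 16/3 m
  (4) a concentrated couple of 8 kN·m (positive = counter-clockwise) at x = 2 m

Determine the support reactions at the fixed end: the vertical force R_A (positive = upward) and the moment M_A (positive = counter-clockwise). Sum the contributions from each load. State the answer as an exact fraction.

R_A = 116 kN, M_A = 533 kN·m

Load 1 — uniform load w=7 kN/m over full span:
  R_A = wL = 7·8 = 56 kN
  M_A = wL²/2 = 7·8²/2 = 224 kN·m
Load 2 — triangular load w₀=15 kN/m (0→w₀ over full span):
  R_A = w₀L/2 = 15·8/2 = 60 kN
  M_A = w₀L²/3 = 15·8²/3 = 320 kN·m
Load 3 — applied couple M₀=3 kN·m at a=16/3 m (b=L-a=8/3):
  R_A = 0 kN
  M_A = -M₀ = -3 kN·m
Load 4 — applied couple M₀=8 kN·m at a=2 m (b=L-a=6):
  R_A = 0 kN
  M_A = -M₀ = -8 kN·m
Superposition: R_A = 116 kN, M_A = 533 kN·m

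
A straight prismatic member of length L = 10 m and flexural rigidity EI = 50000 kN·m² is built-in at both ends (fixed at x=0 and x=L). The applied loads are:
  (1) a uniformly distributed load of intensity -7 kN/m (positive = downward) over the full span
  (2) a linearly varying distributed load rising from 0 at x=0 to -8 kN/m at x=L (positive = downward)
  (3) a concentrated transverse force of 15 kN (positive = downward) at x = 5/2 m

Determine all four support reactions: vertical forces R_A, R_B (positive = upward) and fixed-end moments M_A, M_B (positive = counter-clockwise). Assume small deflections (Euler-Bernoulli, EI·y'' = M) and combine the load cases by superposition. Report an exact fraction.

R_A = -1099/32 kN, M_A = -2045/32 kN·m, R_B = -1941/32 kN, M_B = 8765/96 kN·m

Load 1 — uniform load w=-7 kN/m over full span:
  R_A = wL/2 = (-7)·10/2 = -35 kN
  M_A = wL²/12 = (-7)·10²/12 = -175/3 kN·m
  R_B = wL/2 = (-7)·10/2 = -35 kN
  M_B = -wL²/12 = -(-7)·10²/12 = 175/3 kN·m
Load 2 — triangular load w₀=-8 kN/m (0→w₀ over full span):
  R_A = 3w₀L/20 = 3·(-8)·10/20 = -12 kN
  M_A = w₀L²/30 = (-8)·10²/30 = -80/3 kN·m
  R_B = 7w₀L/20 = 7·(-8)·10/20 = -28 kN
  M_B = -w₀L²/20 = -(-8)·10²/20 = 40 kN·m
Load 3 — point force P=15 kN at a=5/2 m (b=L-a=15/2):
  R_A = Pb²(3a+b)/L³ = 15·(15/2)²·(3·(5/2)+(15/2))/10³ = 405/32 kN
  M_A = Pab²/L² = 15·(5/2)·(15/2)²/10² = 675/32 kN·m
  R_B = Pa²(a+3b)/L³ = 15·(5/2)²·((5/2)+3·(15/2))/10³ = 75/32 kN
  M_B = -Pa²b/L² = -15·(5/2)²·(15/2)/10² = -225/32 kN·m
Superposition: R_A = -1099/32 kN, M_A = -2045/32 kN·m, R_B = -1941/32 kN, M_B = 8765/96 kN·m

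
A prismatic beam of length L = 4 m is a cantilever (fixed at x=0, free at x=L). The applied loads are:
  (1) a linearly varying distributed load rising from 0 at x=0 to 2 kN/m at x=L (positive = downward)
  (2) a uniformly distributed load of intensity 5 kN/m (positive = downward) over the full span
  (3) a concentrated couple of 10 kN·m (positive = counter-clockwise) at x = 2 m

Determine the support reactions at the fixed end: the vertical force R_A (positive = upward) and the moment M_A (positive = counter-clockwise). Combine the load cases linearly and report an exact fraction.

Load 1 — triangular load w₀=2 kN/m (0→w₀ over full span):
  R_A = w₀L/2 = 2·4/2 = 4 kN
  M_A = w₀L²/3 = 2·4²/3 = 32/3 kN·m
Load 2 — uniform load w=5 kN/m over full span:
  R_A = wL = 5·4 = 20 kN
  M_A = wL²/2 = 5·4²/2 = 40 kN·m
Load 3 — applied couple M₀=10 kN·m at a=2 m (b=L-a=2):
  R_A = 0 kN
  M_A = -M₀ = -10 kN·m
Superposition: R_A = 24 kN, M_A = 122/3 kN·m

R_A = 24 kN, M_A = 122/3 kN·m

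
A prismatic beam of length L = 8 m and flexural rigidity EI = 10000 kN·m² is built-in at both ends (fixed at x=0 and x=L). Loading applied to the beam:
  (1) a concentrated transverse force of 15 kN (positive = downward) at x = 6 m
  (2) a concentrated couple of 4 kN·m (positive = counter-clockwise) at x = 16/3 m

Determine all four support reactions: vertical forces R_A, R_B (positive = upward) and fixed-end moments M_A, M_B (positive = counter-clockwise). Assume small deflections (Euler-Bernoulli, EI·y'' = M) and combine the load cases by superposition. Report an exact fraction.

R_A = 289/96 kN, M_A = 167/24 kN·m, R_B = 1151/96 kN, M_B = -135/8 kN·m

Load 1 — point force P=15 kN at a=6 m (b=L-a=2):
  R_A = Pb²(3a+b)/L³ = 15·2²·(3·6+2)/8³ = 75/32 kN
  M_A = Pab²/L² = 15·6·2²/8² = 45/8 kN·m
  R_B = Pa²(a+3b)/L³ = 15·6²·(6+3·2)/8³ = 405/32 kN
  M_B = -Pa²b/L² = -15·6²·2/8² = -135/8 kN·m
Load 2 — applied couple M₀=4 kN·m at a=16/3 m (b=L-a=8/3):
  R_A = 6M₀ab/L³ = 6·4·(16/3)·(8/3)/8³ = 2/3 kN
  M_A = M₀b(2a-b)/L² = 4·(8/3)·(2·(16/3)-(8/3))/8² = 4/3 kN·m
  R_B = -6M₀ab/L³ = -6·4·(16/3)·(8/3)/8³ = -2/3 kN
  M_B = M₀a(2b-a)/L² = 4·(16/3)·(2·(8/3)-(16/3))/8² = 0 kN·m
Superposition: R_A = 289/96 kN, M_A = 167/24 kN·m, R_B = 1151/96 kN, M_B = -135/8 kN·m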